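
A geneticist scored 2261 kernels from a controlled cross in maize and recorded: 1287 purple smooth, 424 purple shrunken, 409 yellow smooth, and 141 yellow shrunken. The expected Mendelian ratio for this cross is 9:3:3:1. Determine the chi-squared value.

0.708

Under the 9:3:3:1 hypothesis (Σ ratio = 16, N = 2261):
  purple smooth: 2261 × 9/16 = 1271.8125
  purple shrunken: 2261 × 3/16 = 423.9375
  yellow smooth: 2261 × 3/16 = 423.9375
  yellow shrunken: 2261 × 1/16 = 141.3125
χ² = Σ (O − E)² / E
  purple smooth: (1287 − 1271.8125)² / 1271.8125 = 0.1814
  purple shrunken: (424 − 423.9375)² / 423.9375 = 0.0000
  yellow smooth: (409 − 423.9375)² / 423.9375 = 0.5263
  yellow shrunken: (141 − 141.3125)² / 141.3125 = 0.0007
χ² = 0.1814 + 0.0000 + 0.5263 + 0.0007 = 0.7084 ≈ 0.708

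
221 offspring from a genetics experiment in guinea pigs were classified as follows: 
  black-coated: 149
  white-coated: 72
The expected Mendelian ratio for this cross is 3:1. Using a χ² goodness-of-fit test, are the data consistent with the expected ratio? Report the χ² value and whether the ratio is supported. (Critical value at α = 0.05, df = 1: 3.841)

6.771; not consistent

Expected counts for N = 221 under a 3:1 ratio (total parts = 4):
  black-coated: 221 × 3/4 = 165.75
  white-coated: 221 × 1/4 = 55.25
χ² = Σ (O − E)² / E
  black-coated: (149 − 165.75)² / 165.75 = 1.6927
  white-coated: (72 − 55.25)² / 55.25 = 5.0781
χ² = 1.6927 + 5.0781 = 6.7708 ≈ 6.771
Degrees of freedom = 2 − 1 = 1; critical value at α = 0.05 is 3.841.
Since 6.771 > 3.841, we reject the null hypothesis — the data do not fit the 3:1 ratio.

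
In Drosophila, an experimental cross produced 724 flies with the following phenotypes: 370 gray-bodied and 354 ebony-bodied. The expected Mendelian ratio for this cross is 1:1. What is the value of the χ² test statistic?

0.354

The 1:1 ratio has 2 parts, so with N = 724 the expected counts are:
  gray-bodied: 724 × 1/2 = 362
  ebony-bodied: 724 × 1/2 = 362
χ² = Σ (O − E)² / E
  gray-bodied: (370 − 362)² / 362 = 0.1768
  ebony-bodied: (354 − 362)² / 362 = 0.1768
χ² = 0.1768 + 0.1768 = 0.3536 ≈ 0.354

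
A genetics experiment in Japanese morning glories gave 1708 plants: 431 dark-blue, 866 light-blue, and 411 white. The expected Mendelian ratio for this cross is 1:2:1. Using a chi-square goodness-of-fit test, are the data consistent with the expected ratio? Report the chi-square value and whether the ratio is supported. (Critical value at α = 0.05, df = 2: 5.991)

0.806; consistent

The 1:2:1 ratio has 4 parts, so with N = 1708 the expected counts are:
  dark-blue: 1708 × 1/4 = 427
  light-blue: 1708 × 2/4 = 854
  white: 1708 × 1/4 = 427
χ² = Σ (O − E)² / E
  dark-blue: (431 − 427)² / 427 = 0.0375
  light-blue: (866 − 854)² / 854 = 0.1686
  white: (411 − 427)² / 427 = 0.5995
χ² = 0.0375 + 0.1686 + 0.5995 = 0.8056 ≈ 0.806
Degrees of freedom = 3 − 1 = 2; critical value at α = 0.05 is 5.991.
Since 0.806 < 5.991, we fail to reject the null hypothesis — the data are consistent with the 1:2:1 ratio.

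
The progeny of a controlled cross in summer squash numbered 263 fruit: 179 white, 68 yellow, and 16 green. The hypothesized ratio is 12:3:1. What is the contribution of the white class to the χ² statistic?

The 12:3:1 ratio has 16 parts, so with N = 263 the expected counts are:
  white: 263 × 12/16 = 197.25
  yellow: 263 × 3/16 = 49.3125
  green: 263 × 1/16 = 16.4375
Contribution of white: (179 − 197.25)² / 197.25 = 1.6885

1.689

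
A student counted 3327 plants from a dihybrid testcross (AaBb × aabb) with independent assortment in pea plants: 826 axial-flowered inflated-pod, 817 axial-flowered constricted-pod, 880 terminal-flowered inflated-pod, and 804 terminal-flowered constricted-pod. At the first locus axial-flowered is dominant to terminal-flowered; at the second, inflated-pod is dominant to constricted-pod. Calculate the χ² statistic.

A dihybrid testcross with independent assortment gives a 1:1:1:1 ratio.
Expected counts for N = 3327 under a 1:1:1:1 ratio (total parts = 4):
  axial-flowered inflated-pod: 3327 × 1/4 = 831.75
  axial-flowered constricted-pod: 3327 × 1/4 = 831.75
  terminal-flowered inflated-pod: 3327 × 1/4 = 831.75
  terminal-flowered constricted-pod: 3327 × 1/4 = 831.75
χ² = Σ (O − E)² / E
  axial-flowered inflated-pod: (826 − 831.75)² / 831.75 = 0.0398
  axial-flowered constricted-pod: (817 − 831.75)² / 831.75 = 0.2616
  terminal-flowered inflated-pod: (880 − 831.75)² / 831.75 = 2.7990
  terminal-flowered constricted-pod: (804 − 831.75)² / 831.75 = 0.9258
χ² = 0.0398 + 0.2616 + 2.7990 + 0.9258 = 4.0262 ≈ 4.026

4.026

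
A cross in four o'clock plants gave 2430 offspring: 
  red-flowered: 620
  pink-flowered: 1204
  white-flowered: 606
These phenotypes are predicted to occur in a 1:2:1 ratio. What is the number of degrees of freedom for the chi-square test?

A goodness-of-fit test with 3 phenotype classes has df = 3 − 1 = 2.

2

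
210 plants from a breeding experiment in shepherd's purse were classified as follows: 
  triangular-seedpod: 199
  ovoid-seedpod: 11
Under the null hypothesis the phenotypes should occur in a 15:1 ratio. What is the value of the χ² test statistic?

Under the 15:1 hypothesis (Σ ratio = 16, N = 210):
  triangular-seedpod: 210 × 15/16 = 196.875
  ovoid-seedpod: 210 × 1/16 = 13.125
χ² = Σ (O − E)² / E
  triangular-seedpod: (199 − 196.875)² / 196.875 = 0.0229
  ovoid-seedpod: (11 − 13.125)² / 13.125 = 0.3440
χ² = 0.0229 + 0.3440 = 0.3669 ≈ 0.367

0.367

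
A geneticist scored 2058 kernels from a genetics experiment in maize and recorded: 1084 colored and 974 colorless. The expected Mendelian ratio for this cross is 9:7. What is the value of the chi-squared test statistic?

10.703

The 9:7 ratio has 16 parts, so with N = 2058 the expected counts are:
  colored: 2058 × 9/16 = 1157.625
  colorless: 2058 × 7/16 = 900.375
χ² = Σ (O − E)² / E
  colored: (1084 − 1157.625)² / 1157.625 = 4.6826
  colorless: (974 − 900.375)² / 900.375 = 6.0204
χ² = 4.6826 + 6.0204 = 10.703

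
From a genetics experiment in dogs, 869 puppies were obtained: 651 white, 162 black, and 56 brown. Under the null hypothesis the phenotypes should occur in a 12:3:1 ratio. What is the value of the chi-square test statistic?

0.059

Under the 12:3:1 hypothesis (Σ ratio = 16, N = 869):
  white: 869 × 12/16 = 651.75
  black: 869 × 3/16 = 162.9375
  brown: 869 × 1/16 = 54.3125
χ² = Σ (O − E)² / E
  white: (651 − 651.75)² / 651.75 = 0.0009
  black: (162 − 162.9375)² / 162.9375 = 0.0054
  brown: (56 − 54.3125)² / 54.3125 = 0.0524
χ² = 0.0009 + 0.0054 + 0.0524 = 0.0587 ≈ 0.059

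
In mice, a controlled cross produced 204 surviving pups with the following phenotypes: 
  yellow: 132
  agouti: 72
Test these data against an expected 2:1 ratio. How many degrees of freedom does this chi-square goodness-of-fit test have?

1

A goodness-of-fit test with 2 phenotype classes has df = 2 − 1 = 1.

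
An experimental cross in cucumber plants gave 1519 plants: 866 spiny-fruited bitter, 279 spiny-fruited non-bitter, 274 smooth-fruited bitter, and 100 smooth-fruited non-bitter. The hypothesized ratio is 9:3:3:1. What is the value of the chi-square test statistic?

The 9:3:3:1 ratio has 16 parts, so with N = 1519 the expected counts are:
  spiny-fruited bitter: 1519 × 9/16 = 854.4375
  spiny-fruited non-bitter: 1519 × 3/16 = 284.8125
  smooth-fruited bitter: 1519 × 3/16 = 284.8125
  smooth-fruited non-bitter: 1519 × 1/16 = 94.9375
χ² = Σ (O − E)² / E
  spiny-fruited bitter: (866 − 854.4375)² / 854.4375 = 0.1565
  spiny-fruited non-bitter: (279 − 284.8125)² / 284.8125 = 0.1186
  smooth-fruited bitter: (274 − 284.8125)² / 284.8125 = 0.4105
  smooth-fruited non-bitter: (100 − 94.9375)² / 94.9375 = 0.2700
χ² = 0.1565 + 0.1186 + 0.4105 + 0.2700 = 0.9556 ≈ 0.956

0.956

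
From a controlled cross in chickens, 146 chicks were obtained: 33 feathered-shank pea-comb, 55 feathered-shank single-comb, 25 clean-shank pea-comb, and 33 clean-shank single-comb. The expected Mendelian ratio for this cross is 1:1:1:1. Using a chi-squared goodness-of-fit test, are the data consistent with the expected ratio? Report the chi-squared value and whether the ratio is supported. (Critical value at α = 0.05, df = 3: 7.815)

13.671; not consistent

Expected counts for N = 146 under a 1:1:1:1 ratio (total parts = 4):
  feathered-shank pea-comb: 146 × 1/4 = 36.5
  feathered-shank single-comb: 146 × 1/4 = 36.5
  clean-shank pea-comb: 146 × 1/4 = 36.5
  clean-shank single-comb: 146 × 1/4 = 36.5
χ² = Σ (O − E)² / E
  feathered-shank pea-comb: (33 − 36.5)² / 36.5 = 0.3356
  feathered-shank single-comb: (55 − 36.5)² / 36.5 = 9.3767
  clean-shank pea-comb: (25 − 36.5)² / 36.5 = 3.6233
  clean-shank single-comb: (33 − 36.5)² / 36.5 = 0.3356
χ² = 0.3356 + 9.3767 + 3.6233 + 0.3356 = 13.6712 ≈ 13.671
Degrees of freedom = 4 − 1 = 3; critical value at α = 0.05 is 7.815.
Since 13.671 > 7.815, we reject the null hypothesis — the data do not fit the 1:1:1:1 ratio.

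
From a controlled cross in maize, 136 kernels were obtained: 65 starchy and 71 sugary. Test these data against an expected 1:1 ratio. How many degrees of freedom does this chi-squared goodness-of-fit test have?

A goodness-of-fit test with 2 phenotype classes has df = 2 − 1 = 1.

1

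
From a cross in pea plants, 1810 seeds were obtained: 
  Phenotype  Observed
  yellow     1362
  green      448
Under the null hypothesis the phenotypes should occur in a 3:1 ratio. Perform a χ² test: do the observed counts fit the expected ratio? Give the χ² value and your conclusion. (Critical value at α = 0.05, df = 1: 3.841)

0.060; consistent

Expected counts for N = 1810 under a 3:1 ratio (total parts = 4):
  yellow: 1810 × 3/4 = 1357.5
  green: 1810 × 1/4 = 452.5
χ² = Σ (O − E)² / E
  yellow: (1362 − 1357.5)² / 1357.5 = 0.0149
  green: (448 − 452.5)² / 452.5 = 0.0448
χ² = 0.0149 + 0.0448 = 0.0597 ≈ 0.060
Degrees of freedom = 2 − 1 = 1; critical value at α = 0.05 is 3.841.
Since 0.060 < 3.841, we fail to reject the null hypothesis — the data are consistent with the 3:1 ratio.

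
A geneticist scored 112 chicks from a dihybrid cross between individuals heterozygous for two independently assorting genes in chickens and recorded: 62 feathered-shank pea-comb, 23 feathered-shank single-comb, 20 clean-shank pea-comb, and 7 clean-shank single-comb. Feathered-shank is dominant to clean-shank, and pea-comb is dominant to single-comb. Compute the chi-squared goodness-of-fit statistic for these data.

0.254

A dihybrid F₂ with independent assortment and complete dominance at both loci gives a 9:3:3:1 phenotypic ratio.
Total ratio parts = 16. Expected numbers out of 112:
  feathered-shank pea-comb: 112 × 9/16 = 63
  feathered-shank single-comb: 112 × 3/16 = 21
  clean-shank pea-comb: 112 × 3/16 = 21
  clean-shank single-comb: 112 × 1/16 = 7
χ² = Σ (O − E)² / E
  feathered-shank pea-comb: (62 − 63)² / 63 = 0.0159
  feathered-shank single-comb: (23 − 21)² / 21 = 0.1905
  clean-shank pea-comb: (20 − 21)² / 21 = 0.0476
  clean-shank single-comb: (7 − 7)² / 7 = 0.0000
χ² = 0.0159 + 0.1905 + 0.0476 + 0.0000 = 0.254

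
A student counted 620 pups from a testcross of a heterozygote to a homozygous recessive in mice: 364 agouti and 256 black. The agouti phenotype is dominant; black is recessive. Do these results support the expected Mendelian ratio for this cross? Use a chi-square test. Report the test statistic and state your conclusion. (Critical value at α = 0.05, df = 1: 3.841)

A testcross of a heterozygote (Aa × aa) gives a 1:1 phenotypic ratio.
Expected counts for N = 620 under a 1:1 ratio (total parts = 2):
  agouti: 620 × 1/2 = 310
  black: 620 × 1/2 = 310
χ² = Σ (O − E)² / E
  agouti: (364 − 310)² / 310 = 9.4065
  black: (256 − 310)² / 310 = 9.4065
χ² = 9.4065 + 9.4065 = 18.813
Degrees of freedom = 2 − 1 = 1; critical value at α = 0.05 is 3.841.
Since 18.813 > 3.841, we reject the null hypothesis — the data do not fit the 1:1 ratio.

18.813; not consistent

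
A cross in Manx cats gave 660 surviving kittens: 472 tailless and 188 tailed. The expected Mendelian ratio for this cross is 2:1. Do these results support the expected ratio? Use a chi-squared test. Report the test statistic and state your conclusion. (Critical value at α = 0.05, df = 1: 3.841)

Total ratio parts = 3. Expected numbers out of 660:
  tailless: 660 × 2/3 = 440
  tailed: 660 × 1/3 = 220
χ² = Σ (O − E)² / E
  tailless: (472 − 440)² / 440 = 2.3273
  tailed: (188 − 220)² / 220 = 4.6545
χ² = 2.3273 + 4.6545 = 6.9818 ≈ 6.982
Degrees of freedom = 2 − 1 = 1; critical value at α = 0.05 is 3.841.
Since 6.982 > 3.841, we reject the null hypothesis — the data do not fit the 2:1 ratio.

6.982; not consistent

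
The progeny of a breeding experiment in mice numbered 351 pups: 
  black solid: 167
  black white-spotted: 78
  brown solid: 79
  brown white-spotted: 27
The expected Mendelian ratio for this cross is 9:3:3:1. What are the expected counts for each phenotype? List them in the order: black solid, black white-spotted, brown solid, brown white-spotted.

197.4375, 65.8125, 65.8125, 21.9375

Total ratio parts = 16. Expected numbers out of 351:
  black solid: 351 × 9/16 = 197.4375
  black white-spotted: 351 × 3/16 = 65.8125
  brown solid: 351 × 3/16 = 65.8125
  brown white-spotted: 351 × 1/16 = 21.9375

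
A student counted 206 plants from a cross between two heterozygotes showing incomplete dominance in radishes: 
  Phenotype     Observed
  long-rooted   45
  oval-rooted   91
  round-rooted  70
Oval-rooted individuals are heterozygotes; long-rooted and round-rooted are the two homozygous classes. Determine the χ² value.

With incomplete dominance, a heterozygote × heterozygote cross gives a 1:2:1 phenotypic ratio.
The 1:2:1 ratio has 4 parts, so with N = 206 the expected counts are:
  long-rooted: 206 × 1/4 = 51.5
  oval-rooted: 206 × 2/4 = 103
  round-rooted: 206 × 1/4 = 51.5
χ² = Σ (O − E)² / E
  long-rooted: (45 − 51.5)² / 51.5 = 0.8204
  oval-rooted: (91 − 103)² / 103 = 1.3981
  round-rooted: (70 − 51.5)² / 51.5 = 6.6456
χ² = 0.8204 + 1.3981 + 6.6456 = 8.8641 ≈ 8.864

8.864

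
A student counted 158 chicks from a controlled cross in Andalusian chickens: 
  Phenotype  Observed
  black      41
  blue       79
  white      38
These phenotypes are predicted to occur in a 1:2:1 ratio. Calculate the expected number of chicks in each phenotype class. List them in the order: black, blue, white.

39.5, 79, 39.5

Expected counts for N = 158 under a 1:2:1 ratio (total parts = 4):
  black: 158 × 1/4 = 39.5
  blue: 158 × 2/4 = 79
  white: 158 × 1/4 = 39.5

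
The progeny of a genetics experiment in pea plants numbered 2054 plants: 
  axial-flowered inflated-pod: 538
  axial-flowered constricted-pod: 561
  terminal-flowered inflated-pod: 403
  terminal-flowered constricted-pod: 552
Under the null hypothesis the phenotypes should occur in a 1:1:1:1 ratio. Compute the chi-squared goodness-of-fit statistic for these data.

Expected counts for N = 2054 under a 1:1:1:1 ratio (total parts = 4):
  axial-flowered inflated-pod: 2054 × 1/4 = 513.5
  axial-flowered constricted-pod: 2054 × 1/4 = 513.5
  terminal-flowered inflated-pod: 2054 × 1/4 = 513.5
  terminal-flowered constricted-pod: 2054 × 1/4 = 513.5
χ² = Σ (O − E)² / E
  axial-flowered inflated-pod: (538 − 513.5)² / 513.5 = 1.1689
  axial-flowered constricted-pod: (561 − 513.5)² / 513.5 = 4.3939
  terminal-flowered inflated-pod: (403 − 513.5)² / 513.5 = 23.7785
  terminal-flowered constricted-pod: (552 − 513.5)² / 513.5 = 2.8866
χ² = 1.1689 + 4.3939 + 23.7785 + 2.8866 = 32.2279 ≈ 32.228

32.228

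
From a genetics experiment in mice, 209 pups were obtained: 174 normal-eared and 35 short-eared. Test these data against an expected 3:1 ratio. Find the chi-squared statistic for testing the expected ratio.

7.593

The 3:1 ratio has 4 parts, so with N = 209 the expected counts are:
  normal-eared: 209 × 3/4 = 156.75
  short-eared: 209 × 1/4 = 52.25
χ² = Σ (O − E)² / E
  normal-eared: (174 − 156.75)² / 156.75 = 1.8983
  short-eared: (35 − 52.25)² / 52.25 = 5.6950
χ² = 1.8983 + 5.6950 = 7.5933 ≈ 7.593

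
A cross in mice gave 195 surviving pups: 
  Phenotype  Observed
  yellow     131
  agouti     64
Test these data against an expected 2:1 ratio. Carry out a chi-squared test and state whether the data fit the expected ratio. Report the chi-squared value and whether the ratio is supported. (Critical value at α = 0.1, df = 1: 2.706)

The 2:1 ratio has 3 parts, so with N = 195 the expected counts are:
  yellow: 195 × 2/3 = 130
  agouti: 195 × 1/3 = 65
χ² = Σ (O − E)² / E
  yellow: (131 − 130)² / 130 = 0.0077
  agouti: (64 − 65)² / 65 = 0.0154
χ² = 0.0077 + 0.0154 = 0.0231 ≈ 0.023
Degrees of freedom = 2 − 1 = 1; critical value at α = 0.1 is 2.706.
Since 0.023 < 2.706, we fail to reject the null hypothesis — the data are consistent with the 2:1 ratio.

0.023; consistent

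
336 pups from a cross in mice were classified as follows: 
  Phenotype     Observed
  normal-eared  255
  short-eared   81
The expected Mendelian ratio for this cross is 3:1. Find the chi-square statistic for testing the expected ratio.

The 3:1 ratio has 4 parts, so with N = 336 the expected counts are:
  normal-eared: 336 × 3/4 = 252
  short-eared: 336 × 1/4 = 84
χ² = Σ (O − E)² / E
  normal-eared: (255 − 252)² / 252 = 0.0357
  short-eared: (81 − 84)² / 84 = 0.1071
χ² = 0.0357 + 0.1071 = 0.1428 ≈ 0.143

0.143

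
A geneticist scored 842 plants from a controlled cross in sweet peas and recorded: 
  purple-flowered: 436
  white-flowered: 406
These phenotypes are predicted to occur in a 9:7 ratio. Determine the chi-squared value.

6.832

Expected counts for N = 842 under a 9:7 ratio (total parts = 16):
  purple-flowered: 842 × 9/16 = 473.625
  white-flowered: 842 × 7/16 = 368.375
χ² = Σ (O − E)² / E
  purple-flowered: (436 − 473.625)² / 473.625 = 2.9889
  white-flowered: (406 − 368.375)² / 368.375 = 3.8429
χ² = 2.9889 + 3.8429 = 6.8318 ≈ 6.832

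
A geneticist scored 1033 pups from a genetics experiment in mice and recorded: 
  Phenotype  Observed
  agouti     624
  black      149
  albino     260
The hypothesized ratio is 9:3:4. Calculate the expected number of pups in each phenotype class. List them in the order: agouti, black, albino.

581.0625, 193.6875, 258.25

Expected counts for N = 1033 under a 9:3:4 ratio (total parts = 16):
  agouti: 1033 × 9/16 = 581.0625
  black: 1033 × 3/16 = 193.6875
  albino: 1033 × 4/16 = 258.25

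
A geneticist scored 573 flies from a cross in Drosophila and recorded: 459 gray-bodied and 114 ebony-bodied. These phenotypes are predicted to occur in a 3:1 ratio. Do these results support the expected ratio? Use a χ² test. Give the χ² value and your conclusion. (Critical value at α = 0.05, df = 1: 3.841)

7.963; not consistent

Total ratio parts = 4. Expected numbers out of 573:
  gray-bodied: 573 × 3/4 = 429.75
  ebony-bodied: 573 × 1/4 = 143.25
χ² = Σ (O − E)² / E
  gray-bodied: (459 − 429.75)² / 429.75 = 1.9908
  ebony-bodied: (114 − 143.25)² / 143.25 = 5.9725
χ² = 1.9908 + 5.9725 = 7.9633 ≈ 7.963
Degrees of freedom = 2 − 1 = 1; critical value at α = 0.05 is 3.841.
Since 7.963 > 3.841, we reject the null hypothesis — the data do not fit the 3:1 ratio.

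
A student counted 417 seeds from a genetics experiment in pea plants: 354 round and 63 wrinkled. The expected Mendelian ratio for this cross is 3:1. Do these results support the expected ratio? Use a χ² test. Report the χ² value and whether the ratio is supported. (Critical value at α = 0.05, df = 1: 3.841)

Under the 3:1 hypothesis (Σ ratio = 4, N = 417):
  round: 417 × 3/4 = 312.75
  wrinkled: 417 × 1/4 = 104.25
χ² = Σ (O − E)² / E
  round: (354 − 312.75)² / 312.75 = 5.4406
  wrinkled: (63 − 104.25)² / 104.25 = 16.3219
χ² = 5.4406 + 16.3219 = 21.7625 ≈ 21.763
Degrees of freedom = 2 − 1 = 1; critical value at α = 0.05 is 3.841.
Since 21.763 > 3.841, we reject the null hypothesis — the data do not fit the 3:1 ratio.

21.763; not consistent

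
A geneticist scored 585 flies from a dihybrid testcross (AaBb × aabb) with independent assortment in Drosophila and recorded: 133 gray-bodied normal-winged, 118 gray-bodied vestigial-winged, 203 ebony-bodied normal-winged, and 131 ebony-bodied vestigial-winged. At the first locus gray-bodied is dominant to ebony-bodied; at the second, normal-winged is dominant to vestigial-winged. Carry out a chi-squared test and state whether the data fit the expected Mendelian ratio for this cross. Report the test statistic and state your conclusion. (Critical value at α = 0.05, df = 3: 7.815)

A dihybrid testcross with independent assortment gives a 1:1:1:1 ratio.
Expected counts for N = 585 under a 1:1:1:1 ratio (total parts = 4):
  gray-bodied normal-winged: 585 × 1/4 = 146.25
  gray-bodied vestigial-winged: 585 × 1/4 = 146.25
  ebony-bodied normal-winged: 585 × 1/4 = 146.25
  ebony-bodied vestigial-winged: 585 × 1/4 = 146.25
χ² = Σ (O − E)² / E
  gray-bodied normal-winged: (133 − 146.25)² / 146.25 = 1.2004
  gray-bodied vestigial-winged: (118 − 146.25)² / 146.25 = 5.4568
  ebony-bodied normal-winged: (203 − 146.25)² / 146.25 = 22.0209
  ebony-bodied vestigial-winged: (131 − 146.25)² / 146.25 = 1.5902
χ² = 1.2004 + 5.4568 + 22.0209 + 1.5902 = 30.2683 ≈ 30.268
Degrees of freedom = 4 − 1 = 3; critical value at α = 0.05 is 7.815.
Since 30.268 > 7.815, we reject the null hypothesis — the data do not fit the 1:1:1:1 ratio.

30.268; not consistent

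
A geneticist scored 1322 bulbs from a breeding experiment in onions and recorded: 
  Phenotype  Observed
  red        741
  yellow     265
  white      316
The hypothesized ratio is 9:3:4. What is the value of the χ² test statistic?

1.829

Total ratio parts = 16. Expected numbers out of 1322:
  red: 1322 × 9/16 = 743.625
  yellow: 1322 × 3/16 = 247.875
  white: 1322 × 4/16 = 330.5
χ² = Σ (O − E)² / E
  red: (741 − 743.625)² / 743.625 = 0.0093
  yellow: (265 − 247.875)² / 247.875 = 1.1831
  white: (316 − 330.5)² / 330.5 = 0.6362
χ² = 0.0093 + 1.1831 + 0.6362 = 1.8286 ≈ 1.829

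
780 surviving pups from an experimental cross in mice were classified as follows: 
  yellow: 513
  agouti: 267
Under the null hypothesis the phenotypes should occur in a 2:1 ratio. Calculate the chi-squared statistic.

0.283

Total ratio parts = 3. Expected numbers out of 780:
  yellow: 780 × 2/3 = 520
  agouti: 780 × 1/3 = 260
χ² = Σ (O − E)² / E
  yellow: (513 − 520)² / 520 = 0.0942
  agouti: (267 − 260)² / 260 = 0.1885
χ² = 0.0942 + 0.1885 = 0.2827 ≈ 0.283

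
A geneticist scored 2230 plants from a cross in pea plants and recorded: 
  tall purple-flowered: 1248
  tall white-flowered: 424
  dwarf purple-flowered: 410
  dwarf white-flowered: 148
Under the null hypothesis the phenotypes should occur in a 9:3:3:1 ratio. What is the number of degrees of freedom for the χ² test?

3

A goodness-of-fit test with 4 phenotype classes has df = 4 − 1 = 3.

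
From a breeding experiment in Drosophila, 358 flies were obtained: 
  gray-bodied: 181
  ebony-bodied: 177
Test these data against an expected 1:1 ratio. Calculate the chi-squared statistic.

0.045

The 1:1 ratio has 2 parts, so with N = 358 the expected counts are:
  gray-bodied: 358 × 1/2 = 179
  ebony-bodied: 358 × 1/2 = 179
χ² = Σ (O − E)² / E
  gray-bodied: (181 − 179)² / 179 = 0.0223
  ebony-bodied: (177 − 179)² / 179 = 0.0223
χ² = 0.0223 + 0.0223 = 0.0446 ≈ 0.045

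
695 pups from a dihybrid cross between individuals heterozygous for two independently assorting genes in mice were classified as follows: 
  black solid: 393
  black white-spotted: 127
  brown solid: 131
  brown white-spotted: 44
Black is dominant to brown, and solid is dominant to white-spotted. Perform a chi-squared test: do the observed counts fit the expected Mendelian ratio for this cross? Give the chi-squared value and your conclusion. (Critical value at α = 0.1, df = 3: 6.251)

0.106; consistent

A dihybrid F₂ with independent assortment and complete dominance at both loci gives a 9:3:3:1 phenotypic ratio.
Expected counts for N = 695 under a 9:3:3:1 ratio (total parts = 16):
  black solid: 695 × 9/16 = 390.9375
  black white-spotted: 695 × 3/16 = 130.3125
  brown solid: 695 × 3/16 = 130.3125
  brown white-spotted: 695 × 1/16 = 43.4375
χ² = Σ (O − E)² / E
  black solid: (393 − 390.9375)² / 390.9375 = 0.0109
  black white-spotted: (127 − 130.3125)² / 130.3125 = 0.0842
  brown solid: (131 − 130.3125)² / 130.3125 = 0.0036
  brown white-spotted: (44 − 43.4375)² / 43.4375 = 0.0073
χ² = 0.0109 + 0.0842 + 0.0036 + 0.0073 = 0.106
Degrees of freedom = 4 − 1 = 3; critical value at α = 0.1 is 6.251.
Since 0.106 < 6.251, we fail to reject the null hypothesis — the data are consistent with the 9:3:3:1 ratio.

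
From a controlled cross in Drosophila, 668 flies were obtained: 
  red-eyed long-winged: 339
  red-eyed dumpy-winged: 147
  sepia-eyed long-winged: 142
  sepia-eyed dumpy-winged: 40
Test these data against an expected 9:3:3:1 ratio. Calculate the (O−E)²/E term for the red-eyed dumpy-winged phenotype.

3.777

Expected counts for N = 668 under a 9:3:3:1 ratio (total parts = 16):
  red-eyed long-winged: 668 × 9/16 = 375.75
  red-eyed dumpy-winged: 668 × 3/16 = 125.25
  sepia-eyed long-winged: 668 × 3/16 = 125.25
  sepia-eyed dumpy-winged: 668 × 1/16 = 41.75
Contribution of red-eyed dumpy-winged: (147 − 125.25)² / 125.25 = 3.7769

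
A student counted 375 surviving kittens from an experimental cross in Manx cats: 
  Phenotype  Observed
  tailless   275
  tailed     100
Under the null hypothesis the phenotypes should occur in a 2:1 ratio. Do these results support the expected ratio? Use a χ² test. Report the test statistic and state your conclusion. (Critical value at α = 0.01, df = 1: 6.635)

7.500; not consistent

Expected counts for N = 375 under a 2:1 ratio (total parts = 3):
  tailless: 375 × 2/3 = 250
  tailed: 375 × 1/3 = 125
χ² = Σ (O − E)² / E
  tailless: (275 − 250)² / 250 = 2.5000
  tailed: (100 − 125)² / 125 = 5.0000
χ² = 2.5000 + 5.0000 = 7.500
Degrees of freedom = 2 − 1 = 1; critical value at α = 0.01 is 6.635.
Since 7.500 > 6.635, we reject the null hypothesis — the data do not fit the 2:1 ratio.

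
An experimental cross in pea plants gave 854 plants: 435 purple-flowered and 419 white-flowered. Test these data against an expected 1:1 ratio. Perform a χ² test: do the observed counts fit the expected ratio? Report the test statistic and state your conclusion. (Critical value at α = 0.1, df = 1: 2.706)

0.300; consistent

The 1:1 ratio has 2 parts, so with N = 854 the expected counts are:
  purple-flowered: 854 × 1/2 = 427
  white-flowered: 854 × 1/2 = 427
χ² = Σ (O − E)² / E
  purple-flowered: (435 − 427)² / 427 = 0.1499
  white-flowered: (419 − 427)² / 427 = 0.1499
χ² = 0.1499 + 0.1499 = 0.2998 ≈ 0.300
Degrees of freedom = 2 − 1 = 1; critical value at α = 0.1 is 2.706.
Since 0.300 < 2.706, we fail to reject the null hypothesis — the data are consistent with the 1:1 ratio.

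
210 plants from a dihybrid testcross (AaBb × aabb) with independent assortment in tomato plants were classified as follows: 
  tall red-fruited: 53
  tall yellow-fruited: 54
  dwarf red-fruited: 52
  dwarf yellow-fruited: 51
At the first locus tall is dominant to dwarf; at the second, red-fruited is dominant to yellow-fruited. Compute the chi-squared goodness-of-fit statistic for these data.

0.095

A dihybrid testcross with independent assortment gives a 1:1:1:1 ratio.
Under the 1:1:1:1 hypothesis (Σ ratio = 4, N = 210):
  tall red-fruited: 210 × 1/4 = 52.5
  tall yellow-fruited: 210 × 1/4 = 52.5
  dwarf red-fruited: 210 × 1/4 = 52.5
  dwarf yellow-fruited: 210 × 1/4 = 52.5
χ² = Σ (O − E)² / E
  tall red-fruited: (53 − 52.5)² / 52.5 = 0.0048
  tall yellow-fruited: (54 − 52.5)² / 52.5 = 0.0429
  dwarf red-fruited: (52 − 52.5)² / 52.5 = 0.0048
  dwarf yellow-fruited: (51 − 52.5)² / 52.5 = 0.0429
χ² = 0.0048 + 0.0429 + 0.0048 + 0.0429 = 0.0954 ≈ 0.095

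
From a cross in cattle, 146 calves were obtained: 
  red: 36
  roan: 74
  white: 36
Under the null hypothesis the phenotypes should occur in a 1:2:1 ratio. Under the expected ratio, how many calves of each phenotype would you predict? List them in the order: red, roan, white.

36.5, 73, 36.5

Under the 1:2:1 hypothesis (Σ ratio = 4, N = 146):
  red: 146 × 1/4 = 36.5
  roan: 146 × 2/4 = 73
  white: 146 × 1/4 = 36.5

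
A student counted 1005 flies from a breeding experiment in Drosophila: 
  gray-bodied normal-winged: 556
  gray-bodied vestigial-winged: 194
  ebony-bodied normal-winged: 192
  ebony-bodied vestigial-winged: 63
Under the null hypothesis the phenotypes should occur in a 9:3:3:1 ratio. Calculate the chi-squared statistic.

0.386

Under the 9:3:3:1 hypothesis (Σ ratio = 16, N = 1005):
  gray-bodied normal-winged: 1005 × 9/16 = 565.3125
  gray-bodied vestigial-winged: 1005 × 3/16 = 188.4375
  ebony-bodied normal-winged: 1005 × 3/16 = 188.4375
  ebony-bodied vestigial-winged: 1005 × 1/16 = 62.8125
χ² = Σ (O − E)² / E
  gray-bodied normal-winged: (556 − 565.3125)² / 565.3125 = 0.1534
  gray-bodied vestigial-winged: (194 − 188.4375)² / 188.4375 = 0.1642
  ebony-bodied normal-winged: (192 − 188.4375)² / 188.4375 = 0.0674
  ebony-bodied vestigial-winged: (63 − 62.8125)² / 62.8125 = 0.0006
χ² = 0.1534 + 0.1642 + 0.0674 + 0.0006 = 0.3856 ≈ 0.386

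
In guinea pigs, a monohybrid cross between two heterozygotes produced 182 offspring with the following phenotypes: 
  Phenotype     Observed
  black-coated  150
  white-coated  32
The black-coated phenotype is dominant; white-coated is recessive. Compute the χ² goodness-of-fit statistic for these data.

For a monohybrid cross between heterozygotes with complete dominance, the expected phenotypic ratio is 3:1.
Total ratio parts = 4. Expected numbers out of 182:
  black-coated: 182 × 3/4 = 136.5
  white-coated: 182 × 1/4 = 45.5
χ² = Σ (O − E)² / E
  black-coated: (150 − 136.5)² / 136.5 = 1.3352
  white-coated: (32 − 45.5)² / 45.5 = 4.0055
χ² = 1.3352 + 4.0055 = 5.3407 ≈ 5.341

5.341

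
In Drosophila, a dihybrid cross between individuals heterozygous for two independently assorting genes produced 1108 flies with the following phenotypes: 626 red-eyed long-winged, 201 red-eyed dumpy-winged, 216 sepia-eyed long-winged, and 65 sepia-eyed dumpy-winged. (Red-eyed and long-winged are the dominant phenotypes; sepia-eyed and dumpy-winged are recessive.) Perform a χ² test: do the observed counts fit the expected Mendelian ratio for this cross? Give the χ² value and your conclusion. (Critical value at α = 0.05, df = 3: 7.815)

0.820; consistent

A dihybrid F₂ with independent assortment and complete dominance at both loci gives a 9:3:3:1 phenotypic ratio.
The 9:3:3:1 ratio has 16 parts, so with N = 1108 the expected counts are:
  red-eyed long-winged: 1108 × 9/16 = 623.25
  red-eyed dumpy-winged: 1108 × 3/16 = 207.75
  sepia-eyed long-winged: 1108 × 3/16 = 207.75
  sepia-eyed dumpy-winged: 1108 × 1/16 = 69.25
χ² = Σ (O − E)² / E
  red-eyed long-winged: (626 − 623.25)² / 623.25 = 0.0121
  red-eyed dumpy-winged: (201 − 207.75)² / 207.75 = 0.2193
  sepia-eyed long-winged: (216 − 207.75)² / 207.75 = 0.3276
  sepia-eyed dumpy-winged: (65 − 69.25)² / 69.25 = 0.2608
χ² = 0.0121 + 0.2193 + 0.3276 + 0.2608 = 0.8198 ≈ 0.820
Degrees of freedom = 4 − 1 = 3; critical value at α = 0.05 is 7.815.
Since 0.820 < 7.815, we fail to reject the null hypothesis — the data are consistent with the 9:3:3:1 ratio.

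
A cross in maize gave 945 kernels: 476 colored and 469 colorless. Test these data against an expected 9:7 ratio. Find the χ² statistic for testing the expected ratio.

13.275

The 9:7 ratio has 16 parts, so with N = 945 the expected counts are:
  colored: 945 × 9/16 = 531.5625
  colorless: 945 × 7/16 = 413.4375
χ² = Σ (O − E)² / E
  colored: (476 − 531.5625)² / 531.5625 = 5.8078
  colorless: (469 − 413.4375)² / 413.4375 = 7.4671
χ² = 5.8078 + 7.4671 = 13.2749 ≈ 13.275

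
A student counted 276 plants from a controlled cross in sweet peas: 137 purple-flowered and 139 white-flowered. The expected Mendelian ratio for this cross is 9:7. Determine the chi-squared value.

Under the 9:7 hypothesis (Σ ratio = 16, N = 276):
  purple-flowered: 276 × 9/16 = 155.25
  white-flowered: 276 × 7/16 = 120.75
χ² = Σ (O − E)² / E
  purple-flowered: (137 − 155.25)² / 155.25 = 2.1453
  white-flowered: (139 − 120.75)² / 120.75 = 2.7583
χ² = 2.1453 + 2.7583 = 4.9036 ≈ 4.904

4.904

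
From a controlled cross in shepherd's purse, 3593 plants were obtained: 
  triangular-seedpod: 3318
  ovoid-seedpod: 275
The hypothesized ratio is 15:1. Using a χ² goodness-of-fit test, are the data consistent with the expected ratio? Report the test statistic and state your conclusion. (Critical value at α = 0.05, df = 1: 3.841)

The 15:1 ratio has 16 parts, so with N = 3593 the expected counts are:
  triangular-seedpod: 3593 × 15/16 = 3368.4375
  ovoid-seedpod: 3593 × 1/16 = 224.5625
χ² = Σ (O − E)² / E
  triangular-seedpod: (3318 − 3368.4375)² / 3368.4375 = 0.7552
  ovoid-seedpod: (275 − 224.5625)² / 224.5625 = 11.3284
χ² = 0.7552 + 11.3284 = 12.0836 ≈ 12.084
Degrees of freedom = 2 − 1 = 1; critical value at α = 0.05 is 3.841.
Since 12.084 > 3.841, we reject the null hypothesis — the data do not fit the 15:1 ratio.

12.084; not consistent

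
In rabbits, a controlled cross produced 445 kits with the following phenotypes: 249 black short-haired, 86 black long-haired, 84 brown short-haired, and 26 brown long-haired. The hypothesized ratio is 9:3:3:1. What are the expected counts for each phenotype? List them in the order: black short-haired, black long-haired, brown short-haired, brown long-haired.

250.3125, 83.4375, 83.4375, 27.8125

The 9:3:3:1 ratio has 16 parts, so with N = 445 the expected counts are:
  black short-haired: 445 × 9/16 = 250.3125
  black long-haired: 445 × 3/16 = 83.4375
  brown short-haired: 445 × 3/16 = 83.4375
  brown long-haired: 445 × 1/16 = 27.8125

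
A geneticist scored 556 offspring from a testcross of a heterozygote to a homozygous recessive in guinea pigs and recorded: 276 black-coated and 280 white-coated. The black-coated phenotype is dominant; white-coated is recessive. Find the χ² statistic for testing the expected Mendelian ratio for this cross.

0.029

A testcross of a heterozygote (Aa × aa) gives a 1:1 phenotypic ratio.
Under the 1:1 hypothesis (Σ ratio = 2, N = 556):
  black-coated: 556 × 1/2 = 278
  white-coated: 556 × 1/2 = 278
χ² = Σ (O − E)² / E
  black-coated: (276 − 278)² / 278 = 0.0144
  white-coated: (280 − 278)² / 278 = 0.0144
χ² = 0.0144 + 0.0144 = 0.0288 ≈ 0.029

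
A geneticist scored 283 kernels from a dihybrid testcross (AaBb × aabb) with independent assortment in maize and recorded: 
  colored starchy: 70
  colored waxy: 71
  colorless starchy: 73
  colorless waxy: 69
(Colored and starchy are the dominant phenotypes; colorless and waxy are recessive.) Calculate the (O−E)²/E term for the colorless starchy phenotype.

A dihybrid testcross with independent assortment gives a 1:1:1:1 ratio.
Under the 1:1:1:1 hypothesis (Σ ratio = 4, N = 283):
  colored starchy: 283 × 1/4 = 70.75
  colored waxy: 283 × 1/4 = 70.75
  colorless starchy: 283 × 1/4 = 70.75
  colorless waxy: 283 × 1/4 = 70.75
Contribution of colorless starchy: (73 − 70.75)² / 70.75 = 0.0716

0.072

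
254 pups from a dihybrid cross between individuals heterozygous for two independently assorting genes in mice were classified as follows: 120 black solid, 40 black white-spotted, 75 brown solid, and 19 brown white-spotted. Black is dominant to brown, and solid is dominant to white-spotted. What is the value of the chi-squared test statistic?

A dihybrid F₂ with independent assortment and complete dominance at both loci gives a 9:3:3:1 phenotypic ratio.
The 9:3:3:1 ratio has 16 parts, so with N = 254 the expected counts are:
  black solid: 254 × 9/16 = 142.875
  black white-spotted: 254 × 3/16 = 47.625
  brown solid: 254 × 3/16 = 47.625
  brown white-spotted: 254 × 1/16 = 15.875
χ² = Σ (O − E)² / E
  black solid: (120 − 142.875)² / 142.875 = 3.6624
  black white-spotted: (40 − 47.625)² / 47.625 = 1.2208
  brown solid: (75 − 47.625)² / 47.625 = 15.7352
  brown white-spotted: (19 − 15.875)² / 15.875 = 0.6152
χ² = 3.6624 + 1.2208 + 15.7352 + 0.6152 = 21.2336 ≈ 21.234

21.234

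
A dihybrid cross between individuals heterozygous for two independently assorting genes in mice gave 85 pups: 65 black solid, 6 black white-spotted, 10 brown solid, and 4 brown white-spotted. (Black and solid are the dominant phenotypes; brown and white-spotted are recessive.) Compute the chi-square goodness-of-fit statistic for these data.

14.911

A dihybrid F₂ with independent assortment and complete dominance at both loci gives a 9:3:3:1 phenotypic ratio.
Expected counts for N = 85 under a 9:3:3:1 ratio (total parts = 16):
  black solid: 85 × 9/16 = 47.8125
  black white-spotted: 85 × 3/16 = 15.9375
  brown solid: 85 × 3/16 = 15.9375
  brown white-spotted: 85 × 1/16 = 5.3125
χ² = Σ (O − E)² / E
  black solid: (65 − 47.8125)² / 47.8125 = 6.1785
  black white-spotted: (6 − 15.9375)² / 15.9375 = 6.1963
  brown solid: (10 − 15.9375)² / 15.9375 = 2.2120
  brown white-spotted: (4 − 5.3125)² / 5.3125 = 0.3243
χ² = 6.1785 + 6.1963 + 2.2120 + 0.3243 = 14.9111 ≈ 14.911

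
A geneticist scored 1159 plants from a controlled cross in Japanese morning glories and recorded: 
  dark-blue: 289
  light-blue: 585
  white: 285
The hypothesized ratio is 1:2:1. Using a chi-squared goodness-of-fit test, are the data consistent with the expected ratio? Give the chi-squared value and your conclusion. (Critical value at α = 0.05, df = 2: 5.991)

Total ratio parts = 4. Expected numbers out of 1159:
  dark-blue: 1159 × 1/4 = 289.75
  light-blue: 1159 × 2/4 = 579.5
  white: 1159 × 1/4 = 289.75
χ² = Σ (O − E)² / E
  dark-blue: (289 − 289.75)² / 289.75 = 0.0019
  light-blue: (585 − 579.5)² / 579.5 = 0.0522
  white: (285 − 289.75)² / 289.75 = 0.0779
χ² = 0.0019 + 0.0522 + 0.0779 = 0.132
Degrees of freedom = 3 − 1 = 2; critical value at α = 0.05 is 5.991.
Since 0.132 < 5.991, we fail to reject the null hypothesis — the data are consistent with the 1:2:1 ratio.

0.132; consistent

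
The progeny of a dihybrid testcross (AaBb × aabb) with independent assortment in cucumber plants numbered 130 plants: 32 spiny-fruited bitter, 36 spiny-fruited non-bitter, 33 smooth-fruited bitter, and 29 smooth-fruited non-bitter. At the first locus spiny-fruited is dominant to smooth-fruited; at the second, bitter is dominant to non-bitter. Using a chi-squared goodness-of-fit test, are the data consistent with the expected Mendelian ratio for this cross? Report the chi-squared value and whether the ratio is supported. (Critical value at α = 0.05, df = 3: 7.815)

A dihybrid testcross with independent assortment gives a 1:1:1:1 ratio.
Under the 1:1:1:1 hypothesis (Σ ratio = 4, N = 130):
  spiny-fruited bitter: 130 × 1/4 = 32.5
  spiny-fruited non-bitter: 130 × 1/4 = 32.5
  smooth-fruited bitter: 130 × 1/4 = 32.5
  smooth-fruited non-bitter: 130 × 1/4 = 32.5
χ² = Σ (O − E)² / E
  spiny-fruited bitter: (32 − 32.5)² / 32.5 = 0.0077
  spiny-fruited non-bitter: (36 − 32.5)² / 32.5 = 0.3769
  smooth-fruited bitter: (33 − 32.5)² / 32.5 = 0.0077
  smooth-fruited non-bitter: (29 − 32.5)² / 32.5 = 0.3769
χ² = 0.0077 + 0.3769 + 0.0077 + 0.3769 = 0.7692 ≈ 0.769
Degrees of freedom = 4 − 1 = 3; critical value at α = 0.05 is 7.815.
Since 0.769 < 7.815, we fail to reject the null hypothesis — the data are consistent with the 1:1:1:1 ratio.

0.769; consistent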